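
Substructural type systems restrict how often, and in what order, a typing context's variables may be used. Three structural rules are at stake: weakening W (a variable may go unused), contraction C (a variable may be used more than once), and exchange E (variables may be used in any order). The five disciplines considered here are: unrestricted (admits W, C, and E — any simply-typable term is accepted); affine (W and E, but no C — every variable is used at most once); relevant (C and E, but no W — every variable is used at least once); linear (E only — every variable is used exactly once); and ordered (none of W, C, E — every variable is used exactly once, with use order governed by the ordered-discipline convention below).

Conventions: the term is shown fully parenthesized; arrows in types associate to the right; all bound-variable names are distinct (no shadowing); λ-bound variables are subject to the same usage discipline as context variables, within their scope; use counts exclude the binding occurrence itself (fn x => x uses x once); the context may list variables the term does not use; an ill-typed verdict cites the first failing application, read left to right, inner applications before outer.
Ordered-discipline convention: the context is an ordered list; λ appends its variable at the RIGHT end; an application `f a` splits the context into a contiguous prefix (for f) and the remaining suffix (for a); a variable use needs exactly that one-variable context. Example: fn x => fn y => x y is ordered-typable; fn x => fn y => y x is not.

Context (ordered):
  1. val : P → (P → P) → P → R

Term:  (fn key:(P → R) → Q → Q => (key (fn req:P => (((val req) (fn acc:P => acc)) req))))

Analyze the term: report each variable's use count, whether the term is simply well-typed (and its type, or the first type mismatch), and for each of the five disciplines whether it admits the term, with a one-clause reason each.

usage: val: 1×, key [bound]: 1×, req [bound]: 2×, acc [bound]: 1×
left-to-right use order: key, val, req, acc, req
typing: well-typed at ((P → R) → Q → Q) → Q → Q
ordered: ✗ — req ×2 used more than once (contraction)
linear: ✗ — req ×2 used more than once (contraction)
affine: ✗ — req ×2 used more than once (contraction)
relevant: ✓ — at least one use each (val, key, req, acc)
unrestricted: ✓ — simply typable at ((P → R) → Q → Q) → Q → Q; W, C, E all held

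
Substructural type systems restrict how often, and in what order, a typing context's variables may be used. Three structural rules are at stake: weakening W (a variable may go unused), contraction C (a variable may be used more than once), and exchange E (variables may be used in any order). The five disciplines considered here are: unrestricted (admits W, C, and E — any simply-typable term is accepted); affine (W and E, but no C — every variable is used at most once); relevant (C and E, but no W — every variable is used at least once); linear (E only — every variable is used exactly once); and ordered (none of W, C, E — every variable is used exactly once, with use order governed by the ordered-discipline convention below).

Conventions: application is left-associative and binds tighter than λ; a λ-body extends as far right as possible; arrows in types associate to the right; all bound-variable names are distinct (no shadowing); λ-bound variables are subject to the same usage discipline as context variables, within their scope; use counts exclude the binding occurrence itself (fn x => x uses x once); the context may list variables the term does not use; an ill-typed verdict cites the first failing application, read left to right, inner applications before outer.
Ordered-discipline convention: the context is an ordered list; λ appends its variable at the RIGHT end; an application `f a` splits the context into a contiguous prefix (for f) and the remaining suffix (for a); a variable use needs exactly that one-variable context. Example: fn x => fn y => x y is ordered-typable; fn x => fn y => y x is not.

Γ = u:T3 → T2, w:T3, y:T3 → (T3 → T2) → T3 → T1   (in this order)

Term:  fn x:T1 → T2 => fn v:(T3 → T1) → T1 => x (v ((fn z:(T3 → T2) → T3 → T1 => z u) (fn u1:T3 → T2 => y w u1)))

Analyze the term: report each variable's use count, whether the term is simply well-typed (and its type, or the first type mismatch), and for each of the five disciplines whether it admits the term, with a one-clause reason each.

variable uses: u=1, w=1, y=1, x [bound]=1, v [bound]=1, z [bound]=1, u1 [bound]=1
left-to-right use order: x, v, z, u, y, w, u1
typing: the term checks, with type (T1 → T2) → ((T3 → T1) → T1) → T2
ordered: ✗ — use order x, v, z, u, y, w, u1 needs exchange
linear: ✓ — single use per variable (u, w, y, x, v, z, u1)
affine: ✓ — no duplicate uses among u, w, y, x, v, z, u1
relevant: ✓ — u, w, y, x, v, z, u1: all used, weakening unneeded
unrestricted: ✓ — type-checks ((T1 → T2) → ((T3 → T1) → T1) → T2) and nothing is barred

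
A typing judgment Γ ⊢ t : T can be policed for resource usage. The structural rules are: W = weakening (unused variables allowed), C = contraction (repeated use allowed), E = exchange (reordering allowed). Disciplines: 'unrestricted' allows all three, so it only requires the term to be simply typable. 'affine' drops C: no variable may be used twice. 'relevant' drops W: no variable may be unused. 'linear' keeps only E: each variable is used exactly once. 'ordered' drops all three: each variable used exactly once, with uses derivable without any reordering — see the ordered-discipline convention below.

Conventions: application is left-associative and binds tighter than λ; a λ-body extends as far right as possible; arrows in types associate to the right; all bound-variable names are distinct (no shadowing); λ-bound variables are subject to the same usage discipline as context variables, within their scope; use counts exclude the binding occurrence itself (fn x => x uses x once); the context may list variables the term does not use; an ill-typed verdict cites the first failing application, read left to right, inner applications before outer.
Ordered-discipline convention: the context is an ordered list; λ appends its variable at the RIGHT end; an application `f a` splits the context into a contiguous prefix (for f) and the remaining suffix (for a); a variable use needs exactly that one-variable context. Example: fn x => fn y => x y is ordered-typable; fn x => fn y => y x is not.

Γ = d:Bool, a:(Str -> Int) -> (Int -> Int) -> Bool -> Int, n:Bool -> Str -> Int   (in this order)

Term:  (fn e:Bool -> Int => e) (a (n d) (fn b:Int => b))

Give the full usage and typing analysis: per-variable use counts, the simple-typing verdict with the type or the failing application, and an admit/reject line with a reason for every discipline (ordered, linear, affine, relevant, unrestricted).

usage: d ×1, a ×1, n ×1, e (bound) ×1, b (bound) ×1
use order (left to right): e, a, n, d, b
typing: well-typed at Bool -> Int
ordered: ✗ — no contiguous prefix/suffix split fits e, a, n, d, b
linear: ✓ — d, a, n, e, b: one use apiece
affine: ✓ — d, a, n, e, b: no repeats, contraction unneeded
relevant: ✓ — at least one use each (d, a, n, e, b)
unrestricted: ✓ — typability at Bool -> Int is all that's needed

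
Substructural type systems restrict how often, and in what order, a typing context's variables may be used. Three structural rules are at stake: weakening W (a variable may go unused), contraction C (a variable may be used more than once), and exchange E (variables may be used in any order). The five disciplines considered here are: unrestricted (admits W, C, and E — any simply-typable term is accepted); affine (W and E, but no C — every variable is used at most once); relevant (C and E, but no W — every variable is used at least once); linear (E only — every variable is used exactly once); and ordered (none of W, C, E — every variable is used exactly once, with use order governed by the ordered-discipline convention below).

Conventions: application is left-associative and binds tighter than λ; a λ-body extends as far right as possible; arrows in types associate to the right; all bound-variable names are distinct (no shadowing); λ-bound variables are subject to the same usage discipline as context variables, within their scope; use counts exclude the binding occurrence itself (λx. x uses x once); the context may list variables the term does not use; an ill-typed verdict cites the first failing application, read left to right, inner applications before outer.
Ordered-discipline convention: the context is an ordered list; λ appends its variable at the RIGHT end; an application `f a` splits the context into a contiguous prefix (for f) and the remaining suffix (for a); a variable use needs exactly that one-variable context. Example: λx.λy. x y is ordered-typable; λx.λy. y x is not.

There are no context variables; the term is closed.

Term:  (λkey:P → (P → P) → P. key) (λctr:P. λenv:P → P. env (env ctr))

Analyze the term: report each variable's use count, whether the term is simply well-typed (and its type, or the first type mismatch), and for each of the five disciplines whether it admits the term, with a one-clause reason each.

usage: key [bound] ×1; ctr [bound] ×1; env [bound] ×2
uses in reading order: key, env, env, ctr
typing: well-typed — term : P → (P → P) → P
ordered: ✗ — uses contraction: env ×2
linear: ✗ — uses contraction: env ×2
affine: ✗ — uses contraction: env ×2
relevant: ✓ — none of key, ctr, env goes unused
unrestricted: ✓ — well-typed at P → (P → P) → P; no restrictions here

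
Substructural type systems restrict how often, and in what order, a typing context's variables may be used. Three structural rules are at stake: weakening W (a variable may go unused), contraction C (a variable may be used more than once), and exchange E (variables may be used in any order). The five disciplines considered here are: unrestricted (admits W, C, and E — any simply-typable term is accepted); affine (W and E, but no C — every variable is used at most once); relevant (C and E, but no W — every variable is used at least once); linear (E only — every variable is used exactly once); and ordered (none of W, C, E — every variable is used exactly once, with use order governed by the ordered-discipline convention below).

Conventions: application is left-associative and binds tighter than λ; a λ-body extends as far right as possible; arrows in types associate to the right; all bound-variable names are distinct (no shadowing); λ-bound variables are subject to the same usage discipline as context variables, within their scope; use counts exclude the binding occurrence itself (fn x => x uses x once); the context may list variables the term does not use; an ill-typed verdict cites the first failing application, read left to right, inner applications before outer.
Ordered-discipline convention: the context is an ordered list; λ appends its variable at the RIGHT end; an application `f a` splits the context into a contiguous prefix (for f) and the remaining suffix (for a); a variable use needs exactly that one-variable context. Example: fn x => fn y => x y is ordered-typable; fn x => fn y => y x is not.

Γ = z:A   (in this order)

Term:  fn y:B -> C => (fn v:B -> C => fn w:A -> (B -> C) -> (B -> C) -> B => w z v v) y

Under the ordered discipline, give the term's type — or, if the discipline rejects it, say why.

not well-typed under ordered — v ×2 used more than once (contraction)
variable uses: z=1, y (bound)=1, v (bound)=2, w (bound)=1
left-to-right use order: w, z, v, v, y
typing: the term checks, with type (B -> C) -> (A -> (B -> C) -> (B -> C) -> B) -> B
across the five disciplines: ordered ✗, linear ✗, affine ✗, relevant ✓, unrestricted ✓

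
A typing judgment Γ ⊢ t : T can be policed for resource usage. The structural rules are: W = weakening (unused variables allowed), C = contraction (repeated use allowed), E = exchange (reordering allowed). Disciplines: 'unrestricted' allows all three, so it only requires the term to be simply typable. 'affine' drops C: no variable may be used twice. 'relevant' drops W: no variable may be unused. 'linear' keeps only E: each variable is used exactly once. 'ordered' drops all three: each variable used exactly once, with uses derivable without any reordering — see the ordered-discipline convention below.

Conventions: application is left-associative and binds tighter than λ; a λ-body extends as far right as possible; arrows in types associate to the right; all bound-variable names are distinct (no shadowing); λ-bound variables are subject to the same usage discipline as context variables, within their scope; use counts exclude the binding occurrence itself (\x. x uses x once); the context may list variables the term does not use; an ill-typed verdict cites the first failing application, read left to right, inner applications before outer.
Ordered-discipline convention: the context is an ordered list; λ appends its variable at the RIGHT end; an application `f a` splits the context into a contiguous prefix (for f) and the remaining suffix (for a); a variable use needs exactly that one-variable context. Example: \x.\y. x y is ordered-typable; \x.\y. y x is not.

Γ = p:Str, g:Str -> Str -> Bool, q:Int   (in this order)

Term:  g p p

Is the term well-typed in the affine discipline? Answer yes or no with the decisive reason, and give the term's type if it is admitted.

no — needs contraction — p ×2
variable uses: p=2, g=1, q=0
left-to-right use order: g, p, p
typing: the term checks, with type Bool
all disciplines: ordered ✗; linear ✗; affine ✗; relevant ✗; unrestricted ✓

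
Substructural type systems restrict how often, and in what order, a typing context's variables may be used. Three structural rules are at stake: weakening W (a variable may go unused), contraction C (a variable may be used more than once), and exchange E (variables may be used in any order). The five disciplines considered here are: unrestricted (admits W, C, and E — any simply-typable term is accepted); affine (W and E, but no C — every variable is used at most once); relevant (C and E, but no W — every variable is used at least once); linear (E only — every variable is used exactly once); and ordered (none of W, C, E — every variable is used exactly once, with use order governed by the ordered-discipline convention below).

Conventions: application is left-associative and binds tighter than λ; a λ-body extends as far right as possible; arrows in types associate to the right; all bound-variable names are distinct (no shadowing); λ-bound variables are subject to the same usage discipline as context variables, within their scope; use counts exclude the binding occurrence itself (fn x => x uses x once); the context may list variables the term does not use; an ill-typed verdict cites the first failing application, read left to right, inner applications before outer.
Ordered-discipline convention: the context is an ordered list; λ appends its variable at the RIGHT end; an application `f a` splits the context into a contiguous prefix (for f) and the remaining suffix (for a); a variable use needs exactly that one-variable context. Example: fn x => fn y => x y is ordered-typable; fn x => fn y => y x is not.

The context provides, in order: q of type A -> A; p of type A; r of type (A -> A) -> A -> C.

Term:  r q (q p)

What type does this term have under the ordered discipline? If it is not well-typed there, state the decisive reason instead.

not well-typed under ordered — uses contraction: q ×2
usage: q ×2; p ×1; r ×1
order of uses: r, q, q, p
typing: well-typed at C
all disciplines: ordered ✗ · linear ✗ · affine ✗ · relevant ✓ · unrestricted ✓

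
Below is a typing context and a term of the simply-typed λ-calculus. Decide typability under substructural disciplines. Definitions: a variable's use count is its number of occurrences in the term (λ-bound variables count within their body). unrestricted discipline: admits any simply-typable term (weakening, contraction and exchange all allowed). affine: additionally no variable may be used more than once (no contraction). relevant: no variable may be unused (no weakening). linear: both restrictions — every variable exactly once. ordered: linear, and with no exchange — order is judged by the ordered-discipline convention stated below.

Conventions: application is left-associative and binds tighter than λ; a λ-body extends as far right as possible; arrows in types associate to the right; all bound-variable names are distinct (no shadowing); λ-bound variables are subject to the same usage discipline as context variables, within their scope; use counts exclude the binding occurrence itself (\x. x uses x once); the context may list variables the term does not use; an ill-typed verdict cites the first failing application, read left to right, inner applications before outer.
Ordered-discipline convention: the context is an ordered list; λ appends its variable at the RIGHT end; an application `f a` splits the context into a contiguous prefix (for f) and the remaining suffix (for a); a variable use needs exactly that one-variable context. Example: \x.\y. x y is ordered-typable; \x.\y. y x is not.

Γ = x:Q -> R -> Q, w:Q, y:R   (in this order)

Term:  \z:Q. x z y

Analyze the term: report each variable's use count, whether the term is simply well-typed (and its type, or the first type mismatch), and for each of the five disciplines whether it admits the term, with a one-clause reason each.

variable uses: x: 1; w: 0; y: 1; z (λ-bound): 1
order of uses: x, z, y
typing: well-typed — term : Q -> Q
ordered ✗ (needs weakening: w unused)
linear ✗ (needs weakening: w unused)
affine ✓ (at most one use each (x, w, y, z))
relevant ✗ (needs weakening: w unused)
unrestricted ✓ (typability at Q -> Q is all that's needed)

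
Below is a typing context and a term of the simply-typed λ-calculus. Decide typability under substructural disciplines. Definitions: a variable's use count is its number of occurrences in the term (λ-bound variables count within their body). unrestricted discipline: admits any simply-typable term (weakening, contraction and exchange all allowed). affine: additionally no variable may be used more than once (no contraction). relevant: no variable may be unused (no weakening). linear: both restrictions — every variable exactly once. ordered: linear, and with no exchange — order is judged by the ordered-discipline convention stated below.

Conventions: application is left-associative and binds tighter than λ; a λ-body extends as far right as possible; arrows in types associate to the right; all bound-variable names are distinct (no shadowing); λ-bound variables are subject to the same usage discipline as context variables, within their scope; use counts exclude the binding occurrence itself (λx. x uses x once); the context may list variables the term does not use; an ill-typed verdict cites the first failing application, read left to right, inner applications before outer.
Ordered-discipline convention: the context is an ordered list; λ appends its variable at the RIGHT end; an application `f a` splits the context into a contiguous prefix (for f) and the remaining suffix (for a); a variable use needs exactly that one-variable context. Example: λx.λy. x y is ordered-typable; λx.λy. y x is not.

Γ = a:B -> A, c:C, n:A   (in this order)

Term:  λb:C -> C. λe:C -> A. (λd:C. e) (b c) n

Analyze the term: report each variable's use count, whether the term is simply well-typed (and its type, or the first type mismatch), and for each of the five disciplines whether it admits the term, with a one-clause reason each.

counts: a=0, c=1, n=1, b (λ-bound)=1, e (λ-bound)=1, d (λ-bound)=0
order of uses: e, b, c, n
typing: ill-typed: a function awaiting C gets A
ordered: ✗ — the type mismatch rejects it
linear: ✗ — not simply typable
affine: ✗ — fails simple typing
relevant: ✗ — a type mismatch blocks all five
unrestricted: ✗ — the type mismatch rejects it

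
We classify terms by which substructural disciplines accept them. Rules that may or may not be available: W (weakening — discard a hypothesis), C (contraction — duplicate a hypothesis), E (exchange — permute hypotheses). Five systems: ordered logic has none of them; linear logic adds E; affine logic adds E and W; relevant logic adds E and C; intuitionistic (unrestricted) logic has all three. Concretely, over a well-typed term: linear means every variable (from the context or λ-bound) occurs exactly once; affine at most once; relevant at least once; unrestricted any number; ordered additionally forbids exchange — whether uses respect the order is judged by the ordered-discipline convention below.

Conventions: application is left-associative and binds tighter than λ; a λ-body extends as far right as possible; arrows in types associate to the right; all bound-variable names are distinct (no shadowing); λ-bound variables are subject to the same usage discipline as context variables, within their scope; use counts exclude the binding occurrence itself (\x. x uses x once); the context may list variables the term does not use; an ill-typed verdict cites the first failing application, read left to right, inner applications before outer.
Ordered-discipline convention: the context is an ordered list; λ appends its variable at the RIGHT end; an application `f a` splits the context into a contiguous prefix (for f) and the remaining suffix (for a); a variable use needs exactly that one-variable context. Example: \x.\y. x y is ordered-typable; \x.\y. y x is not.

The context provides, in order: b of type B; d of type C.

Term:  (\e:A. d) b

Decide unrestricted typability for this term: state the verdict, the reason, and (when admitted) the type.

no — not simply typable
counts: b: 1×; d: 1×; e [bound]: 0×
use order (left to right): d, b
typing: ill-typed: argument of type B where A is required
all disciplines: ordered ✗ | linear ✗ | affine ✗ | relevant ✗ | unrestricted ✗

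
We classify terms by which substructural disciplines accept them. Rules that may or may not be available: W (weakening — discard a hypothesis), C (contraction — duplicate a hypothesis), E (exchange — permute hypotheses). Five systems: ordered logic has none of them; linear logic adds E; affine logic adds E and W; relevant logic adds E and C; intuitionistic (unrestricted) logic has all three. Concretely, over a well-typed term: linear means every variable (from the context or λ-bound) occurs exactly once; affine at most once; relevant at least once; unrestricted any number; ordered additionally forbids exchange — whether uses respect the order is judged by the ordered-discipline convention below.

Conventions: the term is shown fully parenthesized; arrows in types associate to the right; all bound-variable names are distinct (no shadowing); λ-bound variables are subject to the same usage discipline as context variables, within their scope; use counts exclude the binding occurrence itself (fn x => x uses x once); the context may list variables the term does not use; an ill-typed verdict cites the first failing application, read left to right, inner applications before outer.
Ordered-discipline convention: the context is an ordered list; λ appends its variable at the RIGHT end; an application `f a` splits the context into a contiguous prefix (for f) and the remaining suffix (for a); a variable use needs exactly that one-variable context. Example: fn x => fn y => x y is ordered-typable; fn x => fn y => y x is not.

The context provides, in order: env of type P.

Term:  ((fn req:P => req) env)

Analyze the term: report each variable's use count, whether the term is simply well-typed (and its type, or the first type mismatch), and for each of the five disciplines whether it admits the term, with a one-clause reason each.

counts: env ×1, req [bound] ×1
left-to-right use order: req, env
typing: ✓ — P
ordered: ✓, one use each (env, req); ordered split holds
linear: ✓, each of env, req used exactly once
affine: ✓, no duplicate uses among env, req
relevant: ✓, none of env, req goes unused
unrestricted: ✓, type-checks (P) and nothing is barred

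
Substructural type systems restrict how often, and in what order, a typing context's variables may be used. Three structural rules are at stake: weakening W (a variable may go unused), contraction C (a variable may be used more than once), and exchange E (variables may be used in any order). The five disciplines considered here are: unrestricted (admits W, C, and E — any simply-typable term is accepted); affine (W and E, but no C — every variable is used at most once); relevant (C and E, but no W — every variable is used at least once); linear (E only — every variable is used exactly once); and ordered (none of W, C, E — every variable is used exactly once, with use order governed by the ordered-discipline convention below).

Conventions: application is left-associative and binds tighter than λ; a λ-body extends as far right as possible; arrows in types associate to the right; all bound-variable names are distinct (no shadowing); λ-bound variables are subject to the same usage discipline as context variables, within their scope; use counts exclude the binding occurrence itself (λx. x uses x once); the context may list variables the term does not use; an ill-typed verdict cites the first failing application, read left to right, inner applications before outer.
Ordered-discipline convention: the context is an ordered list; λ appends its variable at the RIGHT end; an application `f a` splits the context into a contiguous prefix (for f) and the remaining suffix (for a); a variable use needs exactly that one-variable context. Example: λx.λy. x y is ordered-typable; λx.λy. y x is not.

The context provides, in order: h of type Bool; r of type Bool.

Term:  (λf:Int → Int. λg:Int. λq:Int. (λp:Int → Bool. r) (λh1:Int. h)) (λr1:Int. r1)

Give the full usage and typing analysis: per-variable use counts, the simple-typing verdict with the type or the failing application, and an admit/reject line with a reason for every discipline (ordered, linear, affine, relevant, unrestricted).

usage: h=1; r=1; f (bound)=0; g (bound)=0; q (bound)=0; p (bound)=0; h1 (bound)=0; r1 (bound)=1
order of uses: r, h, r1
typing: well-typed — term : Int → Int → Bool
ordered ✗ (f, g, q, p, h1 never used (weakening))
linear ✗ (f, g, q, p, h1 never used (weakening))
affine ✓ (none of h, r, f, g, q, p, h1, r1 used more than once)
relevant ✗ (f, g, q, p, h1 never used (weakening))
unrestricted ✓ (type-checks (Int → Int → Bool) and nothing is barred)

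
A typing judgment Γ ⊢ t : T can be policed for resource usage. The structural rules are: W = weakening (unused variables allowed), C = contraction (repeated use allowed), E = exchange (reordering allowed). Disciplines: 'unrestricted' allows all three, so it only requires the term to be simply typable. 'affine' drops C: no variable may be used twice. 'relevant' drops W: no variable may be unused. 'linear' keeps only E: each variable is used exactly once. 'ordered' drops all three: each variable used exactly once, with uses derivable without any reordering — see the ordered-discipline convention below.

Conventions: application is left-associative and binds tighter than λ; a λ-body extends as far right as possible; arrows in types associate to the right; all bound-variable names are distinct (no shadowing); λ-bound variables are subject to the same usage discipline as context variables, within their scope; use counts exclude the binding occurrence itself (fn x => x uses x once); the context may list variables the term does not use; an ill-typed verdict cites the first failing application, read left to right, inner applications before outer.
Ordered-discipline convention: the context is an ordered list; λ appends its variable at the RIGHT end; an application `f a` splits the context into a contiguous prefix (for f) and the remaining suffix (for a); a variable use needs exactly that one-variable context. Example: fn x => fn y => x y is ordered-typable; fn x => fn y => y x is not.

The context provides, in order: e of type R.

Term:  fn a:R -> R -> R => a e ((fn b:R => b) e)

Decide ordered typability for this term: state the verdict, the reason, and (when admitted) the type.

no — repeated use of e ×2
variable uses: e=2, a (bound)=1, b (bound)=1
use order (left to right): a, e, b, e
typing: ✓ — (R -> R -> R) -> R
all disciplines: ordered ✗, linear ✗, affine ✗, relevant ✓, unrestricted ✓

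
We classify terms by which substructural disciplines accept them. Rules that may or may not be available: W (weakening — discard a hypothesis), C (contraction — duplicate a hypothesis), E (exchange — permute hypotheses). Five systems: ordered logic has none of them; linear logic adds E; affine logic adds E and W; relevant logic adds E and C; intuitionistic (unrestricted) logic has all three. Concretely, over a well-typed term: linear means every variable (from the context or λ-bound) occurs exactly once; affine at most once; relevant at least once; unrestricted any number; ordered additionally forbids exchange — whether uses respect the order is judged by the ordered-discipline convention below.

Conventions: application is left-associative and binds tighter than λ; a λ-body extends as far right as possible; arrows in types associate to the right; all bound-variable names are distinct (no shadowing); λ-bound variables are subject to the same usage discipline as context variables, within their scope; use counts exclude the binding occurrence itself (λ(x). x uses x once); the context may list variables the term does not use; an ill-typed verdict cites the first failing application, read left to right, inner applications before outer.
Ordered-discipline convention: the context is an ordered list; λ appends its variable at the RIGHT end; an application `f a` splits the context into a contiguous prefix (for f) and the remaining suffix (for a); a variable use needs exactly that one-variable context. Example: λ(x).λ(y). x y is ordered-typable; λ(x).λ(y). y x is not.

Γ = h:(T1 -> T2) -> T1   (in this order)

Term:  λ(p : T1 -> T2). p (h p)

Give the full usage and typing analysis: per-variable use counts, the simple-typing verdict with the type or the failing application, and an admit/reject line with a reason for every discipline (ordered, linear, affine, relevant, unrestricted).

usage: h=1, p [bound]=2
uses in reading order: p, h, p
typing: ✓ — (T1 -> T2) -> T2
ordered: ✗ — needs contraction — p ×2
linear: ✗ — needs contraction — p ×2
affine: ✗ — needs contraction — p ×2
relevant: ✓ — at least one use each (h, p)
unrestricted: ✓ — typability at (T1 -> T2) -> T2 is all that's needed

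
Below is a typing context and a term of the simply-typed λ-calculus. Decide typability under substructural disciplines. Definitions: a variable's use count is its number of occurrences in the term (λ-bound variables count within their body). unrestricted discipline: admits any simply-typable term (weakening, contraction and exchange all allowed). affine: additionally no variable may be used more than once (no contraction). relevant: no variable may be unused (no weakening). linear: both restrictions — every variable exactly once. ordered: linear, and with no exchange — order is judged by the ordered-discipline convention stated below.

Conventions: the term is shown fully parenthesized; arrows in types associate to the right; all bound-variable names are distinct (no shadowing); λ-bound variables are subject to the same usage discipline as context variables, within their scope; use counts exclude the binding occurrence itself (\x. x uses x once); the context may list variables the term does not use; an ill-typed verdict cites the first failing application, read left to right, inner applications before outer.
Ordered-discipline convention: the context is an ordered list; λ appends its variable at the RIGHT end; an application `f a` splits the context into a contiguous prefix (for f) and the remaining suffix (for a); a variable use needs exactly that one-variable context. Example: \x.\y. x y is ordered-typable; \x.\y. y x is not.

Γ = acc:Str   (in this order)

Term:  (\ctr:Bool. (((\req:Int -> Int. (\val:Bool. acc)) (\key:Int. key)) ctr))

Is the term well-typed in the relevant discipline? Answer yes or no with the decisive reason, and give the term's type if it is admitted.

no — req, val left unused
variable uses: acc: 1, ctr [bound]: 1, req [bound]: 0, val [bound]: 0, key [bound]: 1
order of uses: acc, key, ctr
typing: well-typed at Bool -> Str
summary: ordered ✗ · linear ✗ · affine ✓ · relevant ✗ · unrestricted ✓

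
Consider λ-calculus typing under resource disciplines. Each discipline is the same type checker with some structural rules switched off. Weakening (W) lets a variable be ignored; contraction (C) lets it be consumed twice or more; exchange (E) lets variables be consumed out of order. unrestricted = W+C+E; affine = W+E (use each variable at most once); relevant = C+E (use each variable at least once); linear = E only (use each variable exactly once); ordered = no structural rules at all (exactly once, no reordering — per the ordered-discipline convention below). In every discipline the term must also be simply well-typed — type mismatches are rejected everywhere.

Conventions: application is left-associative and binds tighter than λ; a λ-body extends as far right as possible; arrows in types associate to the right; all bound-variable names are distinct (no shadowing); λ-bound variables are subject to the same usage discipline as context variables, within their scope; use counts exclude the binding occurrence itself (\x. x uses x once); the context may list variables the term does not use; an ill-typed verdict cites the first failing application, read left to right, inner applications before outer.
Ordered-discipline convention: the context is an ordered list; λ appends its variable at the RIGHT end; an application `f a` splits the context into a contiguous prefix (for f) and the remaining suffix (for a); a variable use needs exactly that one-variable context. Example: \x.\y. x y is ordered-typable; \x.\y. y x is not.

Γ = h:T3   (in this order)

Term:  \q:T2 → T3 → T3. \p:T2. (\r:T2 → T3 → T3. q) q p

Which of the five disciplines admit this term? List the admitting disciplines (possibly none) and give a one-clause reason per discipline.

accepted by: unrestricted
use counts: h: 0; q (λ-bound): 2; p (λ-bound): 1; r (λ-bound): 0
order of uses: q, q, p
typing: ✓ — (T2 → T3 → T3) → T2 → T3 → T3
ordered: ✗, needs contraction — q ×2; h, r never used (weakening)
linear: ✗, needs contraction — q ×2; h, r never used (weakening)
affine: ✗, needs contraction — q ×2
relevant: ✗, h, r never used (weakening)
unrestricted: ✓, typability at (T2 → T3 → T3) → T2 → T3 → T3 is all that's needed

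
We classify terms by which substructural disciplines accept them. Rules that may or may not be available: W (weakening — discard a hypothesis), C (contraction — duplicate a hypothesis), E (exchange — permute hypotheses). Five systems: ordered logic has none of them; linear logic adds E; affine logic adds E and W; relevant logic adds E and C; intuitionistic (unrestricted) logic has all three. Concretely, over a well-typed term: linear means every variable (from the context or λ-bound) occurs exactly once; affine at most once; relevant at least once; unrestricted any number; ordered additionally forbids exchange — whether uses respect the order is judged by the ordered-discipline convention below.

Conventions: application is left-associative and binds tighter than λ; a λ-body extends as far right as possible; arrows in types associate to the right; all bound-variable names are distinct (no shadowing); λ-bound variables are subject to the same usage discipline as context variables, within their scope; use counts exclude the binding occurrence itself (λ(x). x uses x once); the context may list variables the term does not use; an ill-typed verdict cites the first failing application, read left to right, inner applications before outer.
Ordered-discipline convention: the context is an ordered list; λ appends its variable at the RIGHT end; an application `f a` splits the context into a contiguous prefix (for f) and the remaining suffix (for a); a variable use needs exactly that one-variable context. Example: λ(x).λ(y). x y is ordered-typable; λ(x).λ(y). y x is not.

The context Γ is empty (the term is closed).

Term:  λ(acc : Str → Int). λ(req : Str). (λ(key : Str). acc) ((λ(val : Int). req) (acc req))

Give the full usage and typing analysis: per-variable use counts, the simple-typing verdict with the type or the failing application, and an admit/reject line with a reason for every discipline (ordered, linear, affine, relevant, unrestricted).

use counts: acc (λ-bound): 2, req (λ-bound): 2, key (λ-bound): 0, val (λ-bound): 0
order of uses: acc, req, acc, req
typing: the term checks, with type (Str → Int) → Str → Str → Int
ordered ✗ (uses contraction: acc ×2, req ×2; needs weakening: key, val unused)
linear ✗ (uses contraction: acc ×2, req ×2; needs weakening: key, val unused)
affine ✗ (uses contraction: acc ×2, req ×2)
relevant ✗ (needs weakening: key, val unused)
unrestricted ✓ (typability at (Str → Int) → Str → Str → Int is all that's needed)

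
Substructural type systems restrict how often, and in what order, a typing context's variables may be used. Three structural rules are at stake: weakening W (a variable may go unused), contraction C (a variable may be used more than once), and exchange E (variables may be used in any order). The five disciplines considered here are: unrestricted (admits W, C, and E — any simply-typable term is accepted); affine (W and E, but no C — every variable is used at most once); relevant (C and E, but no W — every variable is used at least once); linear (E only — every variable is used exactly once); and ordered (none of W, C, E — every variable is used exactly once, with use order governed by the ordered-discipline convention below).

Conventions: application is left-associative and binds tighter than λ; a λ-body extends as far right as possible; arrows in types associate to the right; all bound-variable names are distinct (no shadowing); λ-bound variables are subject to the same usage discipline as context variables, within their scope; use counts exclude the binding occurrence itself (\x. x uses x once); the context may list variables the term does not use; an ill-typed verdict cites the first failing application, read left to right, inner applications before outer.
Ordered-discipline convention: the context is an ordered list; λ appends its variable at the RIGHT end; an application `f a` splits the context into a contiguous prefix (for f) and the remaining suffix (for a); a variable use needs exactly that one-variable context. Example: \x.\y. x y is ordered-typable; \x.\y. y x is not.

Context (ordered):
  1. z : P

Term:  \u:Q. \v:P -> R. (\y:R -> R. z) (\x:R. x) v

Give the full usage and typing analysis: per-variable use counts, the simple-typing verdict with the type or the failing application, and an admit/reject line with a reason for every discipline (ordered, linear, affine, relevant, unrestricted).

variable uses: z=1; u (λ-bound)=0; v (λ-bound)=1; y (λ-bound)=0; x (λ-bound)=1
left-to-right use order: z, x, v
typing: ill-typed: non-arrow in function slot: P
ordered: ✗ — the type mismatch rejects it
linear: ✗ — not simply typable
affine: ✗ — fails simple typing
relevant: ✗ — a type mismatch blocks all five
unrestricted: ✗ — the type mismatch rejects it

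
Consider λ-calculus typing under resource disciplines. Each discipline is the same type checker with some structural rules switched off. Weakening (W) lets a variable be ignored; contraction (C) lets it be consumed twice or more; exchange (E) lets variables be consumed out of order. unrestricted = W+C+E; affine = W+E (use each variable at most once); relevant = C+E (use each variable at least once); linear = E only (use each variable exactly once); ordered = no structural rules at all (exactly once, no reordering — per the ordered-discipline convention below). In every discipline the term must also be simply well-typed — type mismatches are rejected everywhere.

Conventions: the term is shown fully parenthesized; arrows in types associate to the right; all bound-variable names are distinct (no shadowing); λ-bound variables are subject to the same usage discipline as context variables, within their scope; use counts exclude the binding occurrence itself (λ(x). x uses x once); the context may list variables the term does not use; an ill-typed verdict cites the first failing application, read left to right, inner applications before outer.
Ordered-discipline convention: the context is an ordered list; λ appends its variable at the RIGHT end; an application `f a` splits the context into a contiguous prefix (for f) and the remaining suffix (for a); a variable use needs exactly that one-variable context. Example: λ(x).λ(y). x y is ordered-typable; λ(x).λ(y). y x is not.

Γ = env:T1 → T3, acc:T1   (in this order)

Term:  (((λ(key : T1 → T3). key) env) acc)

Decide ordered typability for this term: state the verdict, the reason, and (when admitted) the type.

yes — env, acc, key: once each, no exchange needed; term : T3
counts: env: 1×; acc: 1×; key [bound]: 1×
use order (left to right): key, env, acc
typing: the term checks, with type T3
all disciplines: ordered ✓, linear ✓, affine ✓, relevant ✓, unrestricted ✓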